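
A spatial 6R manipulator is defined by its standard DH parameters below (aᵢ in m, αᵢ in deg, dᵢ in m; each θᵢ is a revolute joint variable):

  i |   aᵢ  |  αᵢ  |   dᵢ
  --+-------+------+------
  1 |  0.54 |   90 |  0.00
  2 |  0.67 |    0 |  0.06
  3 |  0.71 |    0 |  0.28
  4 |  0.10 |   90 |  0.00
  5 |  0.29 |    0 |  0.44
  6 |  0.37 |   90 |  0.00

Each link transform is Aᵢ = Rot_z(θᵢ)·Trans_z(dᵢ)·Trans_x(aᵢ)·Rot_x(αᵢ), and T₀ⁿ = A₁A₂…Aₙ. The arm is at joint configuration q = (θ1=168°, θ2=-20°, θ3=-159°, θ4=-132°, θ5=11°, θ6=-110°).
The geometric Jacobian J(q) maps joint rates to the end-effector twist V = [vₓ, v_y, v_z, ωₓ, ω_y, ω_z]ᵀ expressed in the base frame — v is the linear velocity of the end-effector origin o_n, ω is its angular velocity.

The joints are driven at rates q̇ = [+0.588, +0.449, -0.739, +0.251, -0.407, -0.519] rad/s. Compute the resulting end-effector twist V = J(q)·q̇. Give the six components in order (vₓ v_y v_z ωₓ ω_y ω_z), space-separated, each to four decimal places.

o_n = [-0.9780, 0.2384, -0.2836]
J₁: ẑ×o_n = [-0.2384, -0.9780, 0.0000], ω = ẑ
J2: z=[0.2079, 0.9781, 0.0000] o=[-0.5282, 0.1123, 0.0000] → [-0.2774, 0.0590, 0.4662, 0.2079, 0.9781, 0.0000]
J3: z=[0.2079, 0.9781, 0.0000] o=[-1.1316, 0.3019, -0.2292] → [-0.0532, 0.0113, -0.1634, 0.2079, 0.9781, 0.0000]
J4: z=[0.2079, 0.9781, 0.0000] o=[-0.3790, 0.4281, -0.2415] → [-0.0411, 0.0087, 0.5465, 0.2079, 0.9781, 0.0000]
J5: z=[-0.7382, 0.1569, -0.6561] o=[-0.4431, 0.4418, -0.1661] → [-0.1519, 0.2641, 0.2340, -0.7382, 0.1569, -0.6561]
J6: z=[-0.7382, 0.1569, -0.6561] o=[-0.9391, 0.6038, -0.2399] → [-0.2465, -0.0068, 0.2758, -0.7382, 0.1569, -0.6561]
V = J·q̇ = [-0.0460, -0.6587, 0.2288, 0.6755, -0.1834, 1.1955]

-0.0460 -0.6587 0.2288 0.6755 -0.1834 1.1955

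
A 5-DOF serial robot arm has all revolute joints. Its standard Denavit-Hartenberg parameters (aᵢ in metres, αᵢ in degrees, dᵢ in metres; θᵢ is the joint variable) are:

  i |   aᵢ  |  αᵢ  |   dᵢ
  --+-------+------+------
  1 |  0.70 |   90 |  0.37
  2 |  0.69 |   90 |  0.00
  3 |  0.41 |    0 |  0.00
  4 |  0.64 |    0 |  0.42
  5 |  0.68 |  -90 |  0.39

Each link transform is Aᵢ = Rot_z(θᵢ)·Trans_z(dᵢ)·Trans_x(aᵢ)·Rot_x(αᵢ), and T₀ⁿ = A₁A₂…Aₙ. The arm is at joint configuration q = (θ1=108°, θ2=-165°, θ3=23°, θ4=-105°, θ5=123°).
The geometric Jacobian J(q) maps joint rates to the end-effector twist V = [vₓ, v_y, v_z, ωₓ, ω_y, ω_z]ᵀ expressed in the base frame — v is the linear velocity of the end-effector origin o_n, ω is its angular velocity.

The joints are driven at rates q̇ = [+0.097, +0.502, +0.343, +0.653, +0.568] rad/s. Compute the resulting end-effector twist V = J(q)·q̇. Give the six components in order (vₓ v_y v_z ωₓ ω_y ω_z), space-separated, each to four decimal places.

1.0933 0.2909 -0.8834 0.6025 -0.2299 1.6077

o_n = [0.3207, -1.0760, 0.7203]
J₁: ẑ×o_n = [1.0760, 0.3207, -0.0000], ω = ẑ
J2: z=[0.9511, 0.3090, 0.0000] o=[-0.2163, 0.6657, 0.3700] → [0.1082, -0.3331, -1.8224, 0.9511, 0.3090, 0.0000]
J3: z=[0.0800, -0.2462, 0.9659] o=[-0.0104, 0.0319, 0.1914] → [0.9399, 0.2775, -0.0071, 0.0800, -0.2462, 0.9659]
J4: z=[0.0800, -0.2462, 0.9659] o=[0.2547, -0.2653, 0.0937] → [0.6288, 0.0137, -0.0486, 0.0800, -0.2462, 0.9659]
J5: z=[0.0800, -0.2462, 0.9659] o=[-0.2879, -0.6464, 0.4764] → [0.3549, 0.5684, 0.1155, 0.0800, -0.2462, 0.9659]
V = J·q̇ = [1.0933, 0.2909, -0.8834, 0.6025, -0.2299, 1.6077]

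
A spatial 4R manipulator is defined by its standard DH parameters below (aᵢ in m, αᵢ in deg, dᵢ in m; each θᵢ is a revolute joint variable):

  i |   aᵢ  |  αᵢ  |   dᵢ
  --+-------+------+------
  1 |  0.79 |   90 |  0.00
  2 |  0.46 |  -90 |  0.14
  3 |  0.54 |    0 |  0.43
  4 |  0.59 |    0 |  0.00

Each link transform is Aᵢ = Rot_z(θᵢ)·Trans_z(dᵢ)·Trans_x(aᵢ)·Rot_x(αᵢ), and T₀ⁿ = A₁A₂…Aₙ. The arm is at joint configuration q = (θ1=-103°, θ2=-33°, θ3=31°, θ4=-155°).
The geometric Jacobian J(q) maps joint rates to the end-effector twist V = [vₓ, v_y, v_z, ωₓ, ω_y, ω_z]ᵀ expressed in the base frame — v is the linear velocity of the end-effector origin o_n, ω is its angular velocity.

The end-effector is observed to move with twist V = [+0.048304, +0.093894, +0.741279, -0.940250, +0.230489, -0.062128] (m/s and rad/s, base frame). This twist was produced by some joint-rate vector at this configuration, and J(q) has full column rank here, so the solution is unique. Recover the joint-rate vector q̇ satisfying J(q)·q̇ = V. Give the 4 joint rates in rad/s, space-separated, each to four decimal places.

-0.0420 0.9680 0.1770 -0.2010

o_n = [-0.6843, -1.4035, 0.0377]
J₁: ẑ×o_n = [1.4035, -0.6843, 0.0000], ω = ẑ
J2: z=[-0.9744, 0.2250, 0.0000] o=[-0.1777, -0.7698, 0.0000] → [0.0085, 0.0367, 0.7315, -0.9744, 0.2250, 0.0000]
J3: z=[-0.1225, -0.5307, 0.8387] o=[-0.4009, -1.1142, -0.2505] → [0.0897, -0.2023, -0.1149, -0.1225, -0.5307, 0.8387]
J4: z=[-0.1225, -0.5307, 0.8387] o=[-0.2699, -1.7832, -0.1420] → [-0.4137, -0.3255, -0.2664, -0.1225, -0.5307, 0.8387]
q̇ = J⁺·V = [-0.0420, 0.9680, 0.1770, -0.2010]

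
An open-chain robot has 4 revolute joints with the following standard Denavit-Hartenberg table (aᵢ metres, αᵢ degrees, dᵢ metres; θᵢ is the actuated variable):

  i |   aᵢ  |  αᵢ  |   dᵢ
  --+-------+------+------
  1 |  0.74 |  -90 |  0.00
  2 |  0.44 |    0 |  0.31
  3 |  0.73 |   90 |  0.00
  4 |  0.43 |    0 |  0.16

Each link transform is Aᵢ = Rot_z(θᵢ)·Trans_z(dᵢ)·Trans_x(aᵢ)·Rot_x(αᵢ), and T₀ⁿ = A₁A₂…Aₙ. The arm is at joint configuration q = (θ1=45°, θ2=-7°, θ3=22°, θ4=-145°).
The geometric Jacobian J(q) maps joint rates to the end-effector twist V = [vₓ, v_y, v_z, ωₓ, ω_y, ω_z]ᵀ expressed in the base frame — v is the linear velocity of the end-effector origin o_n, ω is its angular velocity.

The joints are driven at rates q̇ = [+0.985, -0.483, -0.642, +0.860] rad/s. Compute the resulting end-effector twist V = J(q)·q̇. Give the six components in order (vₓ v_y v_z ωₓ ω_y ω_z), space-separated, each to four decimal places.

o_n = [1.0746, 1.1642, 0.1104]
J₁: ẑ×o_n = [-1.1642, 1.0746, 0.0000], ω = ẑ
J2: z=[-0.7071, 0.7071, 0.0000] o=[0.5233, 0.5233, 0.0000] → [0.0781, 0.0781, -0.8430, -0.7071, 0.7071, 0.0000]
J3: z=[-0.7071, 0.7071, 0.0000] o=[0.6129, 1.0513, 0.0536] → [0.0401, 0.0401, -0.4063, -0.7071, 0.7071, 0.0000]
J4: z=[0.1830, 0.1830, 0.9659] o=[1.1115, 1.5499, -0.1353] → [0.4175, -0.0806, -0.0638, 0.1830, 0.1830, 0.9659]
V = J·q̇ = [-0.8511, 0.9256, 0.6131, 0.9529, -0.6381, 1.8157]

-0.8511 0.9256 0.6131 0.9529 -0.6381 1.8157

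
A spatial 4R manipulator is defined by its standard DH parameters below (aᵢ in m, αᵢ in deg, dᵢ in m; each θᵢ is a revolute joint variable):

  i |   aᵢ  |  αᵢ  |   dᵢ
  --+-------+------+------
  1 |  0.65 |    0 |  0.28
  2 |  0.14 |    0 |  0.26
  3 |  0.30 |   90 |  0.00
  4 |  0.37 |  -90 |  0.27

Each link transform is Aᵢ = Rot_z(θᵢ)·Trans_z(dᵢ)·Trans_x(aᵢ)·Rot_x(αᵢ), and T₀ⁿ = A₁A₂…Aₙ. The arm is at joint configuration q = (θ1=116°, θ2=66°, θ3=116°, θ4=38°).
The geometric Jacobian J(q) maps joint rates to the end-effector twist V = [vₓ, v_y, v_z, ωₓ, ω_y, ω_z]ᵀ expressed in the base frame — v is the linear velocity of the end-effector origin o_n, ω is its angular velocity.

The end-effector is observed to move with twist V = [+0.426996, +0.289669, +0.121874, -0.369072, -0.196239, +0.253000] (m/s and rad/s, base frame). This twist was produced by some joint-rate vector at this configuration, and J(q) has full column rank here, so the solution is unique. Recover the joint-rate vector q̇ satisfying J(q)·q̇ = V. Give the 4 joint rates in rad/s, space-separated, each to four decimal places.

-0.5290 0.2080 0.5740 0.4180

o_n = [-0.3855, -0.0697, 0.7678]
J₁: ẑ×o_n = [0.0697, -0.3855, 0.0000], ω = ẑ
J2: z=[0.0000, 0.0000, 1.0000] o=[-0.2849, 0.5842, 0.2800] → [0.6540, -0.1006, 0.0000, 0.0000, 0.0000, 1.0000]
J3: z=[0.0000, 0.0000, 1.0000] o=[-0.4249, 0.5793, 0.5400] → [0.6491, 0.0393, -0.0000, 0.0000, 0.0000, 1.0000]
J4: z=[-0.8829, -0.4695, 0.0000] o=[-0.2840, 0.3144, 0.5400] → [-0.1069, 0.2011, 0.2916, -0.8829, -0.4695, 0.0000]
q̇ = J⁺·V = [-0.5290, 0.2080, 0.5740, 0.4180]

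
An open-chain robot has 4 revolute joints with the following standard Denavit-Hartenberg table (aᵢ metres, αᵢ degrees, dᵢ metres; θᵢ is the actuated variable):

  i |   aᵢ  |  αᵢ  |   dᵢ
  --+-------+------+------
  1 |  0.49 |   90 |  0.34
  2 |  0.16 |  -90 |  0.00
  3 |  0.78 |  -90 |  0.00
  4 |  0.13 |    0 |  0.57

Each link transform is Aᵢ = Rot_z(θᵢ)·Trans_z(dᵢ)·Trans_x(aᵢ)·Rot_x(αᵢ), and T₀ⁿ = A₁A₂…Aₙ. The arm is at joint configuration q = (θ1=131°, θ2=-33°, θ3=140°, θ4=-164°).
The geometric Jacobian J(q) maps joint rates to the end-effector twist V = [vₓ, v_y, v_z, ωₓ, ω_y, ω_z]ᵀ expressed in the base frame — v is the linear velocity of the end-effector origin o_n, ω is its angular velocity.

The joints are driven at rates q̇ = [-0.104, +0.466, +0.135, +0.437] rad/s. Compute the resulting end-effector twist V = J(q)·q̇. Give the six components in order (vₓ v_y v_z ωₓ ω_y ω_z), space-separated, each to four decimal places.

0.1883 -0.0667 -0.2165 0.7107 0.4030 0.1622

o_n = [0.0671, -0.0535, 0.7558]
J₁: ẑ×o_n = [0.0535, 0.0671, -0.0000], ω = ẑ
J2: z=[0.7547, 0.6561, 0.0000] o=[-0.3215, 0.3698, 0.3400] → [0.2728, -0.3138, -0.5744, 0.7547, 0.6561, 0.0000]
J3: z=[-0.3573, 0.4110, 0.8387] o=[-0.4095, 0.4711, 0.2529] → [0.6466, 0.5794, -0.0085, -0.3573, 0.4110, 0.8387]
J4: z=[0.9318, 0.0957, 0.3501] o=[-0.4591, -0.2360, 0.5783] → [-0.0469, 0.0189, 0.1198, 0.9318, 0.0957, 0.3501]
V = J·q̇ = [0.1883, -0.0667, -0.2165, 0.7107, 0.4030, 0.1622]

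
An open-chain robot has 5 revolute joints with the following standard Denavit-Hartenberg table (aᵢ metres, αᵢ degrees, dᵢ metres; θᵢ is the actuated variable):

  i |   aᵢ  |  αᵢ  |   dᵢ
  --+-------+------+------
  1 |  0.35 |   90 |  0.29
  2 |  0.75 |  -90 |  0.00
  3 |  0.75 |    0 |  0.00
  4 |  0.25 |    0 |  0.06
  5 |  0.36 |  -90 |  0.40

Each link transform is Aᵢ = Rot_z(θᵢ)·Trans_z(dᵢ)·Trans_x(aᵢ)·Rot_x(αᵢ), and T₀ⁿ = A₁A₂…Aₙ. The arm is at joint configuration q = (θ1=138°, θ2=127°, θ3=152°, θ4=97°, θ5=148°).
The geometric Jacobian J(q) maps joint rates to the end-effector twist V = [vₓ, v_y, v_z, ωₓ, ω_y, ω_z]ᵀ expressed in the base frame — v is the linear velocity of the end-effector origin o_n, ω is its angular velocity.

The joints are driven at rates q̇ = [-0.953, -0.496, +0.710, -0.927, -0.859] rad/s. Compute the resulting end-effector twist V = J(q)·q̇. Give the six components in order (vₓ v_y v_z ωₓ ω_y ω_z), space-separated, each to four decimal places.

o_n = [-0.0837, -0.3759, 0.2413]
J₁: ẑ×o_n = [0.3759, -0.0837, 0.0000], ω = ẑ
J2: z=[0.6691, 0.7431, 0.0000] o=[-0.2601, 0.2342, 0.2900] → [-0.0362, 0.0326, -0.5393, 0.6691, 0.7431, 0.0000]
J3: z=[0.5935, -0.5344, -0.6018] o=[0.0753, -0.0678, 0.8890] → [0.1607, 0.4801, -0.2678, 0.5935, -0.5344, -0.6018]
J4: z=[0.5935, -0.5344, -0.6018] o=[-0.4564, -0.0628, 0.3601] → [-0.1249, -0.1538, 0.0134, 0.5935, -0.5344, -0.6018]
J5: z=[0.5935, -0.5344, -0.6018] o=[-0.3047, 0.1146, 0.2525] → [-0.2893, -0.1264, -0.1730, 0.5935, -0.5344, -0.6018]
V = J·q̇ = [0.1381, 0.6557, 0.2136, -0.9705, 0.2064, -0.3054]

0.1381 0.6557 0.2136 -0.9705 0.2064 -0.3054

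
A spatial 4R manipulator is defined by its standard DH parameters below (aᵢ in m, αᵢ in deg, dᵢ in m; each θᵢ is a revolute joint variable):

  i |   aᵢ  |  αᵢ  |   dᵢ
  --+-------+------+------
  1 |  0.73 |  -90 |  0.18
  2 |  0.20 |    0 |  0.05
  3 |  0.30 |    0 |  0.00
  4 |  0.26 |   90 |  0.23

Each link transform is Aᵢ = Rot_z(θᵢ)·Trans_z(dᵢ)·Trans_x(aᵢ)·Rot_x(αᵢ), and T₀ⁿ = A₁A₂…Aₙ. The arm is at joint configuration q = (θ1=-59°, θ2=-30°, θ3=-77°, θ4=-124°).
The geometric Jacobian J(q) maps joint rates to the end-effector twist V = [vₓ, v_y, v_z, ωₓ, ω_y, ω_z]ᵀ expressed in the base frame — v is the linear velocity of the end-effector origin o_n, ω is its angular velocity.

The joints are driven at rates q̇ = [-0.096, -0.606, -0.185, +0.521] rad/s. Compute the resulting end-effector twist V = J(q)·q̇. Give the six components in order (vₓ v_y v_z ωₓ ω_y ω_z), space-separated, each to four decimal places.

o_n = [0.5757, -0.4146, 0.3648]
J₁: ẑ×o_n = [0.4146, 0.5757, -0.0000], ω = ẑ
J2: z=[0.8572, 0.5150, 0.0000] o=[0.3760, -0.6257, 0.1800] → [0.0952, -0.1584, 0.0781, 0.8572, 0.5150, 0.0000]
J3: z=[0.8572, 0.5150, 0.0000] o=[0.5080, -0.7484, 0.2800] → [0.0437, -0.0727, 0.2513, 0.8572, 0.5150, 0.0000]
J4: z=[0.8572, 0.5150, 0.0000] o=[0.4629, -0.6733, 0.5669] → [-0.1041, 0.1732, 0.1636, 0.8572, 0.5150, 0.0000]
V = J·q̇ = [-0.1598, 0.1444, -0.0086, -0.2314, -0.1391, -0.0960]

-0.1598 0.1444 -0.0086 -0.2314 -0.1391 -0.0960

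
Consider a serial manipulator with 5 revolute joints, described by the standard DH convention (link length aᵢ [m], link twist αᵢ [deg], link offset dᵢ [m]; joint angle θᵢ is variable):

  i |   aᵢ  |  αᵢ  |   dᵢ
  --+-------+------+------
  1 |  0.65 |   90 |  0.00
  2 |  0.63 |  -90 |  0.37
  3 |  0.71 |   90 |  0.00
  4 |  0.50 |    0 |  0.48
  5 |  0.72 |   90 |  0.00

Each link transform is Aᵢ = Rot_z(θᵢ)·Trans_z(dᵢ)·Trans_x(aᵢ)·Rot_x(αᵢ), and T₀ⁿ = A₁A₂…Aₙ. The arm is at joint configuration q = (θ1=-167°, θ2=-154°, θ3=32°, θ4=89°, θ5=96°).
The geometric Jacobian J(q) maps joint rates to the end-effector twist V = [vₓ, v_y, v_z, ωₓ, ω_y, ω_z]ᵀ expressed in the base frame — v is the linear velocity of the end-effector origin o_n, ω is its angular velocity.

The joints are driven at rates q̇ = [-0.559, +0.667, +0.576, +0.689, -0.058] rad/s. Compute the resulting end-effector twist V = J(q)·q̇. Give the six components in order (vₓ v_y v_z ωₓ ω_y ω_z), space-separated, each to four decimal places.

0.0755 0.0583 0.0090 -0.2236 1.1821 -1.2233

o_n = [-0.2191, 0.7461, -0.7812]
J₁: ẑ×o_n = [-0.7461, -0.2191, 0.0000], ω = ẑ
J2: z=[-0.2250, 0.9744, 0.0000] o=[-0.6333, -0.1462, 0.0000] → [-0.7611, -0.1757, -0.6043, -0.2250, 0.9744, 0.0000]
J3: z=[-0.4271, -0.0986, -0.8988] o=[-0.1648, 0.3417, -0.2762] → [0.4133, -0.1669, -0.1781, -0.4271, -0.0986, -0.8988]
J4: z=[0.2733, 0.9335, -0.2323] o=[0.4471, 0.0968, -0.5401] → [-0.0742, 0.2206, 0.7993, 0.2733, 0.9335, -0.2323]
J5: z=[0.2733, 0.9335, -0.2323] o=[0.3723, 0.4926, -1.1042] → [0.3605, 0.0491, 0.6213, 0.2733, 0.9335, -0.2323]
V = J·q̇ = [0.0755, 0.0583, 0.0090, -0.2236, 1.1821, -1.2233]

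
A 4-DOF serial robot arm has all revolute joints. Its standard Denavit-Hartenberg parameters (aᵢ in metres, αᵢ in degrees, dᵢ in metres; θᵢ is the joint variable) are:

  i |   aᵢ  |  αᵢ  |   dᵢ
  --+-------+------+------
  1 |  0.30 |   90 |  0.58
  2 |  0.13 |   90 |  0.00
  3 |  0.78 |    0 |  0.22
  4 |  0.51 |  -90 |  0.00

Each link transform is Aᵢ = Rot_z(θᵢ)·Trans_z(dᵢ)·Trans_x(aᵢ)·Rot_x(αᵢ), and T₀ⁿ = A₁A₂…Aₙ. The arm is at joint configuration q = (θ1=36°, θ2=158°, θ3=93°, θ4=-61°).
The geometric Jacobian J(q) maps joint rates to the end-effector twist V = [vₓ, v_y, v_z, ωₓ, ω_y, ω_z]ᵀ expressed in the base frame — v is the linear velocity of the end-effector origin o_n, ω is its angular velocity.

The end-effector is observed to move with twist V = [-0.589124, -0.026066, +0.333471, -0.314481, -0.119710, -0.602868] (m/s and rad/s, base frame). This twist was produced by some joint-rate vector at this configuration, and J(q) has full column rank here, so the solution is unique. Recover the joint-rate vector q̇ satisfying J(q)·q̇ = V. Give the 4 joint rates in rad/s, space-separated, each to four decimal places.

0.2010 -0.0880 -0.7210 -0.1460

o_n = [0.5348, -0.9083, 0.9794]
J₁: ẑ×o_n = [0.9083, 0.5348, -0.0000], ω = ẑ
J2: z=[0.5878, -0.8090, 0.0000] o=[0.2427, 0.1763, 0.5800] → [-0.3231, -0.2348, -0.4013, 0.5878, -0.8090, 0.0000]
J3: z=[0.3031, 0.2202, 0.9272] o=[0.1452, 0.1055, 0.6287] → [1.0172, 0.2549, -0.3930, 0.3031, 0.2202, 0.9272]
J4: z=[0.3031, 0.2202, 0.9272] o=[0.7003, -0.4540, 0.8174] → [0.4569, -0.2026, -0.1012, 0.3031, 0.2202, 0.9272]
q̇ = J⁺·V = [0.2010, -0.0880, -0.7210, -0.1460]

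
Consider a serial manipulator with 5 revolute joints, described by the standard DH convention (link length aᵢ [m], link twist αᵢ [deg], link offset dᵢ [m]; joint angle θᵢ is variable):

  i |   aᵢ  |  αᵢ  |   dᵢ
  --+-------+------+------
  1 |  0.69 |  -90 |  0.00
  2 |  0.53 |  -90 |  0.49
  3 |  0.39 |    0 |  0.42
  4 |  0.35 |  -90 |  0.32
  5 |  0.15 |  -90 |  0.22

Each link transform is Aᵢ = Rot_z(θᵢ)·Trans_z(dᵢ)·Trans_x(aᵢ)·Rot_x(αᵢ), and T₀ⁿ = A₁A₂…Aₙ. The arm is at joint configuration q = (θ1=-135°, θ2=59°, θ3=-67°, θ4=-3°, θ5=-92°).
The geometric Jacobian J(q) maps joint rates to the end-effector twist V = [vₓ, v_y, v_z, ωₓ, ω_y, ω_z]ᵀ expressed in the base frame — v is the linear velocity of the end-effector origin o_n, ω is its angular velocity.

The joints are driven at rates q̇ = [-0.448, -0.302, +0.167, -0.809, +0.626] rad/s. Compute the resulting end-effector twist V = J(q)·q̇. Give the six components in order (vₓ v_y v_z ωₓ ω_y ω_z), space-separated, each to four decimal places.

o_n = [0.4609, -1.0915, -1.3215]
J₁: ẑ×o_n = [1.0915, 0.4609, -0.0000], ω = ẑ
J2: z=[0.7071, -0.7071, 0.0000] o=[-0.4879, -0.4879, 0.0000] → [0.9345, 0.9345, 0.2441, 0.7071, -0.7071, 0.0000]
J3: z=[0.6061, 0.6061, -0.5150] o=[-0.3344, -1.0274, -0.4543] → [-0.5586, 0.1160, -0.5209, 0.6061, 0.6061, -0.5150]
J4: z=[0.6061, 0.6061, -0.5150] o=[0.1185, -1.0822, -0.8012] → [-0.3201, 0.1390, -0.2132, 0.6061, 0.6061, -0.5150]
J5: z=[-0.5841, -0.1004, -0.8055] o=[0.5014, -1.1644, -1.0687] → [0.0841, -0.1151, -0.0466, -0.5841, -0.1004, -0.8055]
V = J·q̇ = [-0.5528, -0.6538, -0.0174, -0.9683, -0.2384, -0.6216]

-0.5528 -0.6538 -0.0174 -0.9683 -0.2384 -0.6216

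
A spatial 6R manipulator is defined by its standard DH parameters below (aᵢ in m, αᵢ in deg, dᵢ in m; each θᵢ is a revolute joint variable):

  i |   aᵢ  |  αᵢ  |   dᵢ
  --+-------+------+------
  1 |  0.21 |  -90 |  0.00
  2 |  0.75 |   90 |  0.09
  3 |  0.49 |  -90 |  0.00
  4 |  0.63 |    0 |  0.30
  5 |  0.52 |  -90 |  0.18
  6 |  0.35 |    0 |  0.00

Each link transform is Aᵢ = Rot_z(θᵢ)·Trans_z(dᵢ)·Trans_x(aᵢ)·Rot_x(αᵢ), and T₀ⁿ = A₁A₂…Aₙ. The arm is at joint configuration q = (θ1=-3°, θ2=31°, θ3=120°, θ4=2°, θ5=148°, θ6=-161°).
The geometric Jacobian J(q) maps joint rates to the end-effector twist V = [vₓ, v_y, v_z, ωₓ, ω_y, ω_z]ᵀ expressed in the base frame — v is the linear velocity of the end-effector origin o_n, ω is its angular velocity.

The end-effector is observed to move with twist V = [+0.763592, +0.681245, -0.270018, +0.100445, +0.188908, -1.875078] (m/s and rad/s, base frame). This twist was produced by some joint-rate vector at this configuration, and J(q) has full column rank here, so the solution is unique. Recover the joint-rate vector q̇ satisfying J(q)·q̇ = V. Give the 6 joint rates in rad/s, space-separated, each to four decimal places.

o_n = [-0.0251, 0.6230, 0.0249]
J₁: ẑ×o_n = [-0.6230, -0.0251, 0.0000], ω = ẑ
J2: z=[0.0523, 0.9986, 0.0000] o=[0.2097, -0.0110, 0.0000] → [0.0249, -0.0013, 0.2677, 0.0523, 0.9986, 0.0000]
J3: z=[0.5143, -0.0270, 0.8572] o=[0.8564, 0.0452, -0.3863] → [-0.5063, -0.9671, 0.2734, 0.5143, -0.0270, 0.8572]
J4: z=[-0.7675, -0.4605, 0.4460] o=[0.6689, 0.4800, -0.2601] → [-0.1950, -0.0908, -0.4293, -0.7675, -0.4605, 0.4460]
J5: z=[-0.7675, -0.4605, 0.4460] o=[0.1864, 0.9011, 0.0170] → [0.1204, -0.0883, 0.1160, -0.7675, -0.4605, 0.4460]
J6: z=[0.6368, -0.4670, 0.6136] o=[0.0869, 0.4257, -0.2415] → [-0.2455, -0.2384, 0.0734, 0.6368, -0.4670, 0.6136]
q̇ = J⁺·V = [-0.6870, -0.5540, -0.4470, -0.2890, -0.6820, -0.6060]

-0.6870 -0.5540 -0.4470 -0.2890 -0.6820 -0.6060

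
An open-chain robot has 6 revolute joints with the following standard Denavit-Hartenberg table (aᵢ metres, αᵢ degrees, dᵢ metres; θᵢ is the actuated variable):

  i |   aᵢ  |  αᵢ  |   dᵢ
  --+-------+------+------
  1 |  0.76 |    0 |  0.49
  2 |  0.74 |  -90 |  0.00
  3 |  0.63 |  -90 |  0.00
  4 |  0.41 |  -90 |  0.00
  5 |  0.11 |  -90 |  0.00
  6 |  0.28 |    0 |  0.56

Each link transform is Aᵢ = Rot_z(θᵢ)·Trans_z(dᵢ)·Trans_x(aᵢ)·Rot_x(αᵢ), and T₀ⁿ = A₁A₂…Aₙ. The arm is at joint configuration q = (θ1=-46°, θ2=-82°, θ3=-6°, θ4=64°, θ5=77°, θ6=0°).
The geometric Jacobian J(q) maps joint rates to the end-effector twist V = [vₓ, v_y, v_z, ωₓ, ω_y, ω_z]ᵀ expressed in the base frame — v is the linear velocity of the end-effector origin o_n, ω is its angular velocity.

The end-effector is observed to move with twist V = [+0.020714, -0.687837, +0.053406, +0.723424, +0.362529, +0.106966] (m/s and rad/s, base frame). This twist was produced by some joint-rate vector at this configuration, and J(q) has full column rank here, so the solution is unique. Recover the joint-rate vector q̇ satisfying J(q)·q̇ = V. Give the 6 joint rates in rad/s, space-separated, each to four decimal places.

o_n = [-0.2340, -1.5919, 1.0569]
J₁: ẑ×o_n = [1.5919, -0.2340, 0.0000], ω = ẑ
J2: z=[0.0000, 0.0000, 1.0000] o=[0.5279, -0.5467, 0.4900] → [1.0452, -0.7620, 0.0000, 0.0000, 0.0000, 1.0000]
J3: z=[0.7880, -0.6157, 0.0000] o=[0.0724, -1.1298, 0.4900] → [-0.3490, -0.4467, -0.5528, 0.7880, -0.6157, 0.0000]
J4: z=[-0.0644, -0.0824, -0.9945] o=[-0.3134, -1.6236, 0.5559] → [-0.0098, -0.0467, 0.0045, -0.0644, -0.0824, -0.9945]
J5: z=[0.2049, 0.9743, -0.0939] o=[-0.7138, -1.5375, 0.5746] → [0.4647, -0.1439, -0.4786, 0.2049, 0.9743, -0.0939]
J6: z=[0.9661, -0.1859, 0.1791] o=[-0.7311, -1.5235, 0.6824] → [-0.0574, -0.2728, 0.0263, 0.9661, -0.1859, 0.1791]
q̇ = J⁺·V = [-0.7240, 0.9030, -0.3540, 0.2150, 0.3530, 0.9770]

-0.7240 0.9030 -0.3540 0.2150 0.3530 0.9770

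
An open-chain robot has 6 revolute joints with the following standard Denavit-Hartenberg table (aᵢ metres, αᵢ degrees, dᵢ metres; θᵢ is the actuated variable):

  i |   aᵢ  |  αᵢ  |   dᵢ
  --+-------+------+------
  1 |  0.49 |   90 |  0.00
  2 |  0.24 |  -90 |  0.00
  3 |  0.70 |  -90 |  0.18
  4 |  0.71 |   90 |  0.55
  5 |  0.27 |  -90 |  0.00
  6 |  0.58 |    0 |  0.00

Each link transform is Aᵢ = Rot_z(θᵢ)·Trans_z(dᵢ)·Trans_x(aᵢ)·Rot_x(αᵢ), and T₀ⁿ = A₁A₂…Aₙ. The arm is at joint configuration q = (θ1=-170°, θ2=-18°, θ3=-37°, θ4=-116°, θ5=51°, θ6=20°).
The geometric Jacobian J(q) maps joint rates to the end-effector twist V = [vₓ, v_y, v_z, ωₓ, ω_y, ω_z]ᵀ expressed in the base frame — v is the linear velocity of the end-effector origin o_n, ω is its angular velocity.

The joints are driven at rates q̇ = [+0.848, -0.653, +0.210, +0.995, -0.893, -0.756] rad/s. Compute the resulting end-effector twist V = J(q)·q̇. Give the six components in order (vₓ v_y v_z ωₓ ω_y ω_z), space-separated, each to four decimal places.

o_n = [-1.9177, -1.0887, 0.9205]
J₁: ẑ×o_n = [1.0887, -1.9177, 0.0000], ω = ẑ
J2: z=[-0.1736, 0.9848, 0.0000] o=[-0.4826, -0.0851, 0.0000] → [0.9066, 0.1599, 1.5877, -0.1736, 0.9848, 0.0000]
J3: z=[-0.3043, -0.0537, 0.9511] o=[-0.7073, -0.1247, -0.0742] → [0.8634, -0.8484, 0.2284, -0.3043, -0.0537, 0.9511]
J4: z=[-0.4250, -0.8859, -0.1860] o=[-1.3589, 0.1882, -0.0757] → [-1.1201, 0.5273, 0.0476, -0.4250, -0.8859, -0.1860]
J5: z=[0.8996, -0.3906, -0.1951] o=[-1.5215, -0.4767, 0.5057] → [-0.2814, -0.2959, -0.7053, 0.8996, -0.3906, -0.1951]
J6: z=[-0.3453, -0.3631, -0.8654] o=[-1.5936, -0.7051, 0.6303] → [-0.4373, 0.3807, 0.0148, -0.3453, -0.3631, -0.8654]
V = J·q̇ = [-0.0200, -1.4077, -0.3228, -0.9157, -0.9125, 1.6912]

-0.0200 -1.4077 -0.3228 -0.9157 -0.9125 1.6912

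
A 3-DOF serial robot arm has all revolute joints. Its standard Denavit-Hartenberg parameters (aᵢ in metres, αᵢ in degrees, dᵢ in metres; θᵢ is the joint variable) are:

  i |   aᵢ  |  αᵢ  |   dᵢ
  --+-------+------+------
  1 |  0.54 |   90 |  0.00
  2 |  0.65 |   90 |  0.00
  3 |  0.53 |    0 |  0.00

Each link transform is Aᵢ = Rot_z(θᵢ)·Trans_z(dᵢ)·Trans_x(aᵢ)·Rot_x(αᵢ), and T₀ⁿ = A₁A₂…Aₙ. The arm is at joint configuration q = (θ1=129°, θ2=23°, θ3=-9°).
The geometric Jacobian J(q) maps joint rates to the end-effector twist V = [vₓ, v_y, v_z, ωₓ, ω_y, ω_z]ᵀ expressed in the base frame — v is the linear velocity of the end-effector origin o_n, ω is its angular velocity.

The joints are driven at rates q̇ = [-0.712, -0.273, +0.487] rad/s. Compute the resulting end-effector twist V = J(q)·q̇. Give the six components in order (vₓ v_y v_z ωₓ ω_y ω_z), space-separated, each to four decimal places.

o_n = [-1.0841, 1.2069, 0.4585]
J₁: ẑ×o_n = [-1.2069, -1.0841, 0.0000], ω = ẑ
J2: z=[0.7771, 0.6293, 0.0000] o=[-0.3398, 0.4197, 0.0000] → [0.2886, -0.3563, 1.0802, 0.7771, 0.6293, 0.0000]
J3: z=[-0.2459, 0.3037, -0.9205] o=[-0.7164, 0.8846, 0.2540] → [0.3588, 0.3887, 0.0324, -0.2459, 0.3037, -0.9205]
V = J·q̇ = [0.9553, 1.0584, -0.2791, -0.3319, -0.0239, -1.1603]

0.9553 1.0584 -0.2791 -0.3319 -0.0239 -1.1603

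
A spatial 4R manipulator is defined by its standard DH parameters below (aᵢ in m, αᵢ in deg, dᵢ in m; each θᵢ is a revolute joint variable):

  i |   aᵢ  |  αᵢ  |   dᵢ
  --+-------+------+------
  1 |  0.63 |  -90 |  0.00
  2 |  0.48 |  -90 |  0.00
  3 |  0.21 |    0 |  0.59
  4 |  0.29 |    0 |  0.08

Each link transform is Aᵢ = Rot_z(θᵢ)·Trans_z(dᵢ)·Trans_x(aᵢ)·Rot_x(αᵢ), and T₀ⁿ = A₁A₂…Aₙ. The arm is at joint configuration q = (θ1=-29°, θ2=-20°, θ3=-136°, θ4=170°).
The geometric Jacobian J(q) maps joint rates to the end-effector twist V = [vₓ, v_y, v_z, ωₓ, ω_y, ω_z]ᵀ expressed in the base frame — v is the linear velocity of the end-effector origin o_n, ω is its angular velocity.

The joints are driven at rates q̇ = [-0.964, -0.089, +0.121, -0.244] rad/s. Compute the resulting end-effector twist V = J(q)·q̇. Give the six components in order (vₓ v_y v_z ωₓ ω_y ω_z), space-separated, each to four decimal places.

o_n = [1.2115, -0.6902, -0.4349]
J₁: ẑ×o_n = [0.6902, 1.2115, -0.0000], ω = ẑ
J2: z=[0.4848, 0.8746, 0.0000] o=[0.5510, -0.3054, 0.0000] → [-0.3803, 0.2108, -0.7642, 0.4848, 0.8746, 0.0000]
J3: z=[0.2991, -0.1658, -0.9397] o=[0.9455, -0.5241, 0.1642] → [-0.0567, -0.0707, -0.0056, 0.2991, -0.1658, -0.9397]
J4: z=[0.2991, -0.1658, -0.9397] o=[1.0686, -0.4255, -0.4419] → [-0.2498, -0.1364, -0.0555, 0.2991, -0.1658, -0.9397]
V = J·q̇ = [-0.5774, -1.1619, 0.0809, -0.0799, -0.0574, -0.8484]

-0.5774 -1.1619 0.0809 -0.0799 -0.0574 -0.8484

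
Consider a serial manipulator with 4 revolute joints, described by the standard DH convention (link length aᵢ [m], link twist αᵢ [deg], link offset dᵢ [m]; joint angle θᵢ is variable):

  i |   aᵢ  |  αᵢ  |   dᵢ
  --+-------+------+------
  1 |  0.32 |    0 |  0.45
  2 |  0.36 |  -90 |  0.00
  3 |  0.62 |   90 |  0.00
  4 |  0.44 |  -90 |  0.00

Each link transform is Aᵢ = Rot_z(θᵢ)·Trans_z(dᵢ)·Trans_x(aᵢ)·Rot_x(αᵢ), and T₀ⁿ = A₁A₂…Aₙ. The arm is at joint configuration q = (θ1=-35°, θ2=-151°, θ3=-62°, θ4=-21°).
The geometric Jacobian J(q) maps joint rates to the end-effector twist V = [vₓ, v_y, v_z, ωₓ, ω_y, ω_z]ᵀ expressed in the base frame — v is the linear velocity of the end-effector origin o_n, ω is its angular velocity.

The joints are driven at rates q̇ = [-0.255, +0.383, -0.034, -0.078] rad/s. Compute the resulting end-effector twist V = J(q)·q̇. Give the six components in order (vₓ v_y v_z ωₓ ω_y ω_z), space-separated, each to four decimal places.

o_n = [-0.5607, 0.0615, 1.3601]
J₁: ẑ×o_n = [-0.0615, -0.5607, 0.0000], ω = ẑ
J2: z=[0.0000, 0.0000, 1.0000] o=[0.2621, -0.1835, 0.4500] → [-0.2450, -0.8228, 0.0000, 0.0000, 0.0000, 1.0000]
J3: z=[-0.1045, -0.9945, 0.0000] o=[-0.0959, -0.1459, 0.4500] → [-0.9051, 0.0951, -0.4839, -0.1045, -0.9945, 0.0000]
J4: z=[0.8781, -0.0923, 0.4695] o=[-0.3854, -0.1155, 0.9974] → [-0.1166, -0.4008, 0.1392, 0.8781, -0.0923, 0.4695]
V = J·q̇ = [-0.0383, -0.1441, 0.0056, -0.0649, 0.0410, 0.0914]

-0.0383 -0.1441 0.0056 -0.0649 0.0410 0.0914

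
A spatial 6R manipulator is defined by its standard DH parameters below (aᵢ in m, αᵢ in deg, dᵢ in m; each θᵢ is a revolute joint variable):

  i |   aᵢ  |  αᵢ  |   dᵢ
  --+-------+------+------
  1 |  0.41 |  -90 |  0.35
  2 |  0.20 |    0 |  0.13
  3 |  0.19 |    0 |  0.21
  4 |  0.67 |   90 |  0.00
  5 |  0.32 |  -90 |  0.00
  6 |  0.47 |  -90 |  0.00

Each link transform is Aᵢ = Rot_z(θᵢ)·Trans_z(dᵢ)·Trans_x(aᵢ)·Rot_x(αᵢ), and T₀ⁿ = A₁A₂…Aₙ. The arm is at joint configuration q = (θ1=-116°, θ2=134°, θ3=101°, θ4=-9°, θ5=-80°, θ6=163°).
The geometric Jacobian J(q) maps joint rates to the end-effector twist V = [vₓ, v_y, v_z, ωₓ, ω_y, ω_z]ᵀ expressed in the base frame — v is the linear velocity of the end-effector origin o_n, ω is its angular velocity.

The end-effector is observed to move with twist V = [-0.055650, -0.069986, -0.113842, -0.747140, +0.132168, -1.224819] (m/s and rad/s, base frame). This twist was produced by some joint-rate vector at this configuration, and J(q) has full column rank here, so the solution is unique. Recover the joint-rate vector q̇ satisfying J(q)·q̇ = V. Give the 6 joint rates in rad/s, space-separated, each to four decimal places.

-0.4530 -0.3100 -0.2120 -0.0840 0.3860 -0.7110

o_n = [0.5030, -0.0352, 0.9230]
J₁: ẑ×o_n = [0.0352, 0.5030, -0.0000], ω = ẑ
J2: z=[0.8988, -0.4384, 0.0000] o=[-0.1797, -0.3685, 0.3500] → [-0.2512, -0.5150, 0.5989, 0.8988, -0.4384, 0.0000]
J3: z=[0.8988, -0.4384, 0.0000] o=[-0.0020, -0.3006, 0.2061] → [-0.3143, -0.6443, 0.4599, 0.8988, -0.4384, 0.0000]
J4: z=[0.8988, -0.4384, 0.0000] o=[0.2345, -0.2947, 0.3618] → [-0.2460, -0.5044, 0.3510, 0.8988, -0.4384, 0.0000]
J5: z=[0.3153, 0.6465, -0.6947] o=[0.4386, 0.1236, 0.8437] → [-0.0590, -0.0697, -0.0917, 0.3153, 0.6465, -0.6947]
J6: z=[0.4560, 0.5387, 0.7084] o=[0.1722, 0.2964, 0.8837] → [0.2561, 0.2164, -0.3294, 0.4560, 0.5387, 0.7084]
q̇ = J⁺·V = [-0.4530, -0.3100, -0.2120, -0.0840, 0.3860, -0.7110]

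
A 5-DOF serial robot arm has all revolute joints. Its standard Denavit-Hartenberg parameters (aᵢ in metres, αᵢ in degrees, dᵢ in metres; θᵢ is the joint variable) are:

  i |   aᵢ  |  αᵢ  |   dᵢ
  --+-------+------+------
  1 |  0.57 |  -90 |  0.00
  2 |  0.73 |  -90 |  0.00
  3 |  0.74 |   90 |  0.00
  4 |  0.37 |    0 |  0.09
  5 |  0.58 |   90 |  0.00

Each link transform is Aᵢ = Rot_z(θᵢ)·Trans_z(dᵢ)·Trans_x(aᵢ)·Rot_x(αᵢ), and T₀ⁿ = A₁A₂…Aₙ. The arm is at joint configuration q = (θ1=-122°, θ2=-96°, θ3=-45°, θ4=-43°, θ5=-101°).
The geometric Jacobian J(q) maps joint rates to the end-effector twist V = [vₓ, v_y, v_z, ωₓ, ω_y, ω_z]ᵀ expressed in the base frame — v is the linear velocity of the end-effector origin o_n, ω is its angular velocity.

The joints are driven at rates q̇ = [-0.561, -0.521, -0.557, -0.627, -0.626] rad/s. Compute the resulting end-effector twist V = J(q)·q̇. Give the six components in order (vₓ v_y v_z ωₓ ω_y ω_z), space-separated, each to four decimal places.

o_n = [0.4473, -0.1266, 0.9814]
J₁: ẑ×o_n = [0.1266, 0.4473, -0.0000], ω = ẑ
J2: z=[0.8480, -0.5299, 0.0000] o=[-0.3021, -0.4834, 0.0000] → [-0.5201, -0.8323, 0.6997, 0.8480, -0.5299, 0.0000]
J3: z=[-0.5270, -0.8434, 0.1045] o=[-0.2616, -0.4187, 0.7260] → [-0.2459, 0.2087, 0.4440, -0.5270, -0.8434, 0.1045]
J4: z=[0.5605, -0.4374, -0.7032] o=[0.2111, -0.6496, 1.2464] → [0.4837, -0.0176, 0.3964, 0.5605, -0.4374, -0.7032]
J5: z=[0.5605, -0.4374, -0.7032] o=[0.5674, -0.5606, 1.3470] → [0.4651, 0.2894, 0.1907, 0.5605, -0.4374, -0.7032]
V = J·q̇ = [-0.2575, -0.1037, -0.9798, -0.8506, 1.2939, 0.2619]

-0.2575 -0.1037 -0.9798 -0.8506 1.2939 0.2619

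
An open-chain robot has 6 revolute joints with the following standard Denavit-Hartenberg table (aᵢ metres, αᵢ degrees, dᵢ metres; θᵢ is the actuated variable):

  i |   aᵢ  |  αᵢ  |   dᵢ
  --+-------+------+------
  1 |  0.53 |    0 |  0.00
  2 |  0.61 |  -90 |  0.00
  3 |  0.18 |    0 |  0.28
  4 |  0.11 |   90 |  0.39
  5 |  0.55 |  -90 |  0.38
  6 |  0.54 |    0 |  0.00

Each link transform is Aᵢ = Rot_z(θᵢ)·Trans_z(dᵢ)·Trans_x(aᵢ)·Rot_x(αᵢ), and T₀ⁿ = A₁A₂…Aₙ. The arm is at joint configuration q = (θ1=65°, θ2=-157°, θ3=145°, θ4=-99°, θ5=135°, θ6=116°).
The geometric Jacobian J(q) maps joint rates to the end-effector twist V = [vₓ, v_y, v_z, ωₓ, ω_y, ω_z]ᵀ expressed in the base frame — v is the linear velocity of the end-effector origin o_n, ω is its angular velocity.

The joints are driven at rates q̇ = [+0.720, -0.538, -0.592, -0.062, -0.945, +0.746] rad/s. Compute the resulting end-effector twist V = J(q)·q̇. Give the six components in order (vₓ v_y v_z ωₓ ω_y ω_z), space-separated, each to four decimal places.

-0.3483 -0.1834 -0.3996 -1.1443 1.0868 -0.0950

o_n = [1.1042, 0.1401, -0.0962]
J₁: ẑ×o_n = [-0.1401, 1.1042, 0.0000], ω = ẑ
J2: z=[0.0000, 0.0000, 1.0000] o=[0.2240, 0.4803, 0.0000] → [0.3402, 0.8802, -0.0000, 0.0000, 0.0000, 1.0000]
J3: z=[0.9994, -0.0349, 0.0000] o=[0.2027, -0.1293, 0.0000] → [0.0034, 0.0961, 0.3007, 0.9994, -0.0349, 0.0000]
J4: z=[0.9994, -0.0349, 0.0000] o=[0.4877, 0.0083, -0.1032] → [-0.0002, -0.0070, 0.1533, 0.9994, -0.0349, 0.0000]
J5: z=[-0.0251, -0.7189, 0.6947] o=[0.8748, -0.0817, -0.1824] → [-0.2160, 0.1615, 0.1593, -0.0251, -0.7189, 0.6947]
J6: z=[-0.6895, 0.5156, 0.5087] o=[1.2633, -0.0984, 0.3614] → [-0.3572, -0.3965, -0.0824, -0.6895, 0.5156, 0.5087]
V = J·q̇ = [-0.3483, -0.1834, -0.3996, -1.1443, 1.0868, -0.0950]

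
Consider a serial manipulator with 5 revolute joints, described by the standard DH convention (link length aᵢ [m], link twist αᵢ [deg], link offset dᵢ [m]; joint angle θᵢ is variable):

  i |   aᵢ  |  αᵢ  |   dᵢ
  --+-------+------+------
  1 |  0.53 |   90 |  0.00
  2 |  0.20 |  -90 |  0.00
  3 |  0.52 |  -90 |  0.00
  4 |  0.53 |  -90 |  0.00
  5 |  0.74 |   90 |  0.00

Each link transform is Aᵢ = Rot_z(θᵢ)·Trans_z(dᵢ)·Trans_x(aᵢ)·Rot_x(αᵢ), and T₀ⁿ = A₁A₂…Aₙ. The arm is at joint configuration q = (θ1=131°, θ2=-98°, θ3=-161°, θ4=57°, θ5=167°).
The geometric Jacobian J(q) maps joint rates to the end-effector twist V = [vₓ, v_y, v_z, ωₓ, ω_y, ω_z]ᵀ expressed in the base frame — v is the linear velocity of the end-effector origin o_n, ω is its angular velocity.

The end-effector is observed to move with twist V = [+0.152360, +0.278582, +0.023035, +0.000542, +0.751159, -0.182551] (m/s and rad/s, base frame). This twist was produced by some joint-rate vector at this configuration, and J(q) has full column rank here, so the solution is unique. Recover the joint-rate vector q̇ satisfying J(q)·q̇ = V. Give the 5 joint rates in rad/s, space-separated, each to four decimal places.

o_n = [-0.4910, 0.5313, 0.2228]
J₁: ẑ×o_n = [-0.5313, -0.4910, 0.0000], ω = ẑ
J2: z=[0.7547, 0.6561, 0.0000] o=[-0.3477, 0.4000, 0.0000] → [0.1462, -0.1681, 0.1931, 0.7547, 0.6561, 0.0000]
J3: z=[-0.6497, 0.7474, -0.1392] o=[-0.3295, 0.3790, -0.1981] → [0.3357, 0.2959, 0.0218, -0.6497, 0.7474, -0.1392]
J4: z=[0.7433, 0.5861, -0.3224] o=[-0.2466, 0.5417, 0.2888] → [-0.0421, 0.1279, 0.1355, 0.7433, 0.5861, -0.3224]
J5: z=[0.2202, -0.6695, -0.7095] o=[0.0882, 0.2998, 0.6210] → [0.4308, 0.4986, -0.3368, 0.2202, -0.6695, -0.7095]
q̇ = J⁺·V = [0.2730, -0.0650, 0.7350, 0.6490, 0.2030]

0.2730 -0.0650 0.7350 0.6490 0.2030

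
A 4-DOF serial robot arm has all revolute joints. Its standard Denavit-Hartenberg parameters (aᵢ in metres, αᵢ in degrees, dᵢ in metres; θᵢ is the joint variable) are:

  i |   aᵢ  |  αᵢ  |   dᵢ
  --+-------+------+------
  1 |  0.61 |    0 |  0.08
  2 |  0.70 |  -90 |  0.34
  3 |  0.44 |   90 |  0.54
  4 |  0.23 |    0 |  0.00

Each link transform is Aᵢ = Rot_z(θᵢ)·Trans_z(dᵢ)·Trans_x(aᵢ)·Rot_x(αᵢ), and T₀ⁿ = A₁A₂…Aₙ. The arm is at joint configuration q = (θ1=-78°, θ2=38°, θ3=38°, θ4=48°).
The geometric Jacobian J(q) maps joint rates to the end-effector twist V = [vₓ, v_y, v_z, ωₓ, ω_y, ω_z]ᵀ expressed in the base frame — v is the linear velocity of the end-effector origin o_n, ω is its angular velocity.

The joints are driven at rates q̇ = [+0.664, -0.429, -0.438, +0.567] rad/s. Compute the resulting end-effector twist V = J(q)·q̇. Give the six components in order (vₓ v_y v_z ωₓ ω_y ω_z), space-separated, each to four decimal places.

0.5649 0.4149 0.2646 -0.0141 -0.5599 0.6818

o_n = [1.4785, -0.8028, 0.0544]
J₁: ẑ×o_n = [0.8028, 1.4785, -0.0000], ω = ẑ
J2: z=[0.0000, 0.0000, 1.0000] o=[0.1268, -0.5967, 0.0800] → [0.2062, 1.3517, -0.0000, 0.0000, 0.0000, 1.0000]
J3: z=[0.6428, 0.7660, 0.0000] o=[0.6631, -1.0466, 0.4200] → [-0.2801, 0.2350, -0.4680, 0.6428, 0.7660, 0.0000]
J4: z=[0.4716, -0.3957, 0.7880] o=[1.2758, -0.8558, 0.1491] → [-0.0043, 0.2045, 0.1052, 0.4716, -0.3957, 0.7880]
V = J·q̇ = [0.5649, 0.4149, 0.2646, -0.0141, -0.5599, 0.6818]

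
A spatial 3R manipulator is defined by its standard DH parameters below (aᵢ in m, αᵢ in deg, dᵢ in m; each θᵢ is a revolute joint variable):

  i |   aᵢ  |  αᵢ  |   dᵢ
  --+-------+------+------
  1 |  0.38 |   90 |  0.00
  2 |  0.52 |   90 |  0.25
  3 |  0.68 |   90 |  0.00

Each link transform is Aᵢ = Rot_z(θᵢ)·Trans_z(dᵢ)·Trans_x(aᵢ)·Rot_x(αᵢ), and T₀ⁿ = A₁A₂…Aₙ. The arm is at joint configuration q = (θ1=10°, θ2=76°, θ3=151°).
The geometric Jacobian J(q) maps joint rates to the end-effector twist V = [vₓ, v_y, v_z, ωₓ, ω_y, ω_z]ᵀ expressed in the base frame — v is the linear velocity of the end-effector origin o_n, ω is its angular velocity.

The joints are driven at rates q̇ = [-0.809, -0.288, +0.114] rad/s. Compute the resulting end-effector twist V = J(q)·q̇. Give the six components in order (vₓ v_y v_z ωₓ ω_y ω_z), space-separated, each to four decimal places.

-0.4523 -0.3082 -0.0313 0.0589 0.3028 -0.8366

o_n = [0.4571, -0.5080, -0.0725]
J₁: ẑ×o_n = [0.5080, 0.4571, -0.0000], ω = ẑ
J2: z=[0.1736, -0.9848, 0.0000] o=[0.3742, 0.0660, 0.0000] → [0.0714, 0.0126, -0.0181, 0.1736, -0.9848, 0.0000]
J3: z=[0.9556, 0.1685, -0.2419] o=[0.5415, -0.1584, 0.5046] → [-0.1818, 0.5719, -0.3199, 0.9556, 0.1685, -0.2419]
V = J·q̇ = [-0.4523, -0.3082, -0.0313, 0.0589, 0.3028, -0.8366]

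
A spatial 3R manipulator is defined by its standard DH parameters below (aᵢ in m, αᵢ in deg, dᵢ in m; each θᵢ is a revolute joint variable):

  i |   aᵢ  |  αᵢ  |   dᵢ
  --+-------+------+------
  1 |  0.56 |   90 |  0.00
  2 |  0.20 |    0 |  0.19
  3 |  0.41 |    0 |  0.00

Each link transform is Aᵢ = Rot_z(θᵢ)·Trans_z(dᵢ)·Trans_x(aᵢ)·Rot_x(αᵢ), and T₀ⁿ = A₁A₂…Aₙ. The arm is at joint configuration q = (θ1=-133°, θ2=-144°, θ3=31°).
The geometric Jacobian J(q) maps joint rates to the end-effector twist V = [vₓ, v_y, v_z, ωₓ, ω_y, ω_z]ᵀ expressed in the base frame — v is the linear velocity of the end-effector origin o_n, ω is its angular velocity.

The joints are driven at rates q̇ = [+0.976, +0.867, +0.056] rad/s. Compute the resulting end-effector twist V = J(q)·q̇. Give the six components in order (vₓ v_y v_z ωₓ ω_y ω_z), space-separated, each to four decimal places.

o_n = [-0.3013, -0.0445, -0.4950]
J₁: ẑ×o_n = [0.0445, -0.3013, 0.0000], ω = ẑ
J2: z=[-0.7314, 0.6820, 0.0000] o=[-0.3819, -0.4096, 0.0000] → [-0.3376, -0.3620, -0.3220, -0.7314, 0.6820, 0.0000]
J3: z=[-0.7314, 0.6820, 0.0000] o=[-0.4105, -0.1616, -0.1176] → [-0.2574, -0.2760, -0.1602, -0.7314, 0.6820, 0.0000]
V = J·q̇ = [-0.2637, -0.6233, -0.2881, -0.6750, 0.6295, 0.9760]

-0.2637 -0.6233 -0.2881 -0.6750 0.6295 0.9760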